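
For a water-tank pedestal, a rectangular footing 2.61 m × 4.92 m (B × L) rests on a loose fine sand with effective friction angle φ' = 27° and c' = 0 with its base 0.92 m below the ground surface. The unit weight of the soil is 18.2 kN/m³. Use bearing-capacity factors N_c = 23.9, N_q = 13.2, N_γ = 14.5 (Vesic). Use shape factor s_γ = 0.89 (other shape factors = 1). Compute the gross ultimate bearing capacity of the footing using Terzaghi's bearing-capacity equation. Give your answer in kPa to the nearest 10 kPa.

q = γ·D_f = 18.2 × 0.92 = 16.744 kPa.
q·N_q = 16.744 × 13.2 = 221.02 kPa
0.5·γ·B·N_γ·s_γ = 0.5 × 18.2 × 2.61 × 14.5 × 0.89 = 306.51 kPa
q_ult = 221.02 + 306.51 = 527.53 kPa.

q_ult ≈ 530 kPa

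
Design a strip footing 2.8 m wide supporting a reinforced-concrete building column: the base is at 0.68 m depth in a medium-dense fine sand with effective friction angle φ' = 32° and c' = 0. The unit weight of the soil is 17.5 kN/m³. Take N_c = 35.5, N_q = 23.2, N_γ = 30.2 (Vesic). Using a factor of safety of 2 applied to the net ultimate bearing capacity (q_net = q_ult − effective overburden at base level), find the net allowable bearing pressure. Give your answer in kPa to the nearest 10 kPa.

q_all(net) ≈ 500 kPa

Effective surcharge at the founding depth q = γ·D_f = 17.5 × 0.68 = 11.9 kPa.
q_ult = q·N_q + 0.5·γ·B·N_γ
     = 11.9 × 23.2 + 0.5 × 17.5 × 2.8 × 30.2
     = 276.08 + 739.9 = 1016 kPa.
Net ultimate: q_net = 1016 − 11.9 = 1004.1 kPa.
q_all(net) = 1004.1 / 2 = 502.04 kPa.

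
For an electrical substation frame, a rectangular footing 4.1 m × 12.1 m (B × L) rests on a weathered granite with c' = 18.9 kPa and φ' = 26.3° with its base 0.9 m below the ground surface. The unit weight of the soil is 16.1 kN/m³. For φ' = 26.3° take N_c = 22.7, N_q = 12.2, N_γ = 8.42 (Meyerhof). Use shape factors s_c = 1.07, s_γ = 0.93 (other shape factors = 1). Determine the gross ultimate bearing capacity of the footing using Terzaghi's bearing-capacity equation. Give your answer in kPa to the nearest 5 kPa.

q_ult ≈ 895 kPa

q = γ·D_f = 16.1 × 0.9 = 14.49 kPa.
c·N_c·s_c = 18.9 × 22.7 × 1.07 = 459.06 kPa
q·N_q = 14.49 × 12.2 = 176.78 kPa
0.5·γ·B·N_γ·s_γ = 0.5 × 16.1 × 4.1 × 8.42 × 0.93 = 258.45 kPa
q_ult = 459.06 + 176.78 + 258.45 = 894.29 kPa.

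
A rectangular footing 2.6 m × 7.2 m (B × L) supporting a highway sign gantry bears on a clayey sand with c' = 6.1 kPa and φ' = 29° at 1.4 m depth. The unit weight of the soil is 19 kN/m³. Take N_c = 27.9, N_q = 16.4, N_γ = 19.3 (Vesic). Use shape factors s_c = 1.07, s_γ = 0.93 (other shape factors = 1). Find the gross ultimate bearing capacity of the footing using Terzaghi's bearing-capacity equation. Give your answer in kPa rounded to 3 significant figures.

q_ult ≈ 1060 kPa

Overburden at base level: q = 19 × 1.4 = 26.6 kPa.
Cohesion term c·N_c·s_c = 6.1 × 27.9 × 1.07 = 182.1 kPa; surcharge term q·N_q = 26.6 × 16.4 = 436.24 kPa; self-weight term 0.5·γ·B·N_γ·s_γ = 0.5 × 19 × 2.6 × 19.3 × 0.93 = 443.34 kPa.
q_ult = 182.1 + 436.24 + 443.34 = 1061.7 kPa.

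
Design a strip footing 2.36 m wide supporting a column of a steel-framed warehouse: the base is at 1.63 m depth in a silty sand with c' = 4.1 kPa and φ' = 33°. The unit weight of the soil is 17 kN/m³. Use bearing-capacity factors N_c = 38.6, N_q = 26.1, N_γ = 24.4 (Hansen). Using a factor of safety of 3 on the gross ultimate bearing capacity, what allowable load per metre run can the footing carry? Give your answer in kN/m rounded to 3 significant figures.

Effective surcharge at the founding depth q = γ·D_f = 17 × 1.63 = 27.71 kPa.
q_ult = c·N_c + q·N_q + 0.5·γ·B·N_γ
     = 4.1 × 38.6 + 27.71 × 26.1 + 0.5 × 17 × 2.36 × 24.4
     = 158.26 + 723.23 + 489.46 = 1371 kPa.
Gross allowable pressure q_all = 1371 / 3 = 456.98 kPa.
Allowable wall load = q_all × B = 456.98 × 2.36 = 1078.5 kN per metre run.

≈ 1080 kN/m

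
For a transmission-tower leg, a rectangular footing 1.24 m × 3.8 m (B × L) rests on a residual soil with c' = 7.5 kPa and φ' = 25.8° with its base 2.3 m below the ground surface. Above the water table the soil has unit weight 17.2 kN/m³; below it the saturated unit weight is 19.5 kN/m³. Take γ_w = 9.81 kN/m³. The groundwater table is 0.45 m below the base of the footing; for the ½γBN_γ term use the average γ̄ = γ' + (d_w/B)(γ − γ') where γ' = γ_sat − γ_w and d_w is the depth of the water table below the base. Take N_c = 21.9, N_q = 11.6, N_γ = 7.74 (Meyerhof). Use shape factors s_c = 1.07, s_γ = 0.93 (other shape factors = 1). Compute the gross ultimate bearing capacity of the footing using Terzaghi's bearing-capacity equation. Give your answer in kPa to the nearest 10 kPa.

Effective surcharge at the founding depth q = γ·D_f = 17.2 × 2.3 = 39.56 kPa.
With d_w = 0.45 m < B, γ̄ = 9.69 + (0.45/1.24) × (17.2 − 9.69) = 12.415 kN/m³.
q_ult = c·N_c·s_c + q·N_q + 0.5·γ·B·N_γ·s_γ
     = 7.5 × 21.9 × 1.07 + 39.56 × 11.6 + 0.5 × 12.415 × 1.24 × 7.74 × 0.93
     = 175.75 + 458.9 + 55.409 = 690.05 kPa.

q_ult ≈ 690 kPa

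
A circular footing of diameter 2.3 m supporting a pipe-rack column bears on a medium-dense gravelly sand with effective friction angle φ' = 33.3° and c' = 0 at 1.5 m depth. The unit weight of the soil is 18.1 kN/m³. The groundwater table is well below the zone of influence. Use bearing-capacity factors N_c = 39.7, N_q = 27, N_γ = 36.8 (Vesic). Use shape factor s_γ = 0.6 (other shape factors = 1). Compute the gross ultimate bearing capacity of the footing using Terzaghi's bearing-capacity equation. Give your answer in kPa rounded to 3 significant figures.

Effective surcharge at the founding depth q = γ·D_f = 18.1 × 1.5 = 27.15 kPa.
q_ult = q·N_q + 0.5·γ·B·N_γ·s_γ
     = 27.15 × 27 + 0.5 × 18.1 × 2.3 × 36.8 × 0.6
     = 733.05 + 459.6 = 1192.6 kPa.

q_ult ≈ 1190 kPa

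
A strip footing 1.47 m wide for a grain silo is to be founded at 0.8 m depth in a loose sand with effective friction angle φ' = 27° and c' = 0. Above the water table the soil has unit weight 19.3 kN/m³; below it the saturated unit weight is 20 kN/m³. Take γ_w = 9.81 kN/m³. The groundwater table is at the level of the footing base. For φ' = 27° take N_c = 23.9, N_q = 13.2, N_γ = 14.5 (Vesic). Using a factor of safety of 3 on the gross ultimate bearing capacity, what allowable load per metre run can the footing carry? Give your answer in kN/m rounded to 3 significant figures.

q = γ·D_f = 19.3 × 0.8 = 15.44 kPa.
For the ½γBN_γ term take γ' = 20 − 9.81 = 10.19 kN/m³ (soil below base is submerged).
q·N_q = 15.44 × 13.2 = 203.81 kPa
0.5·γ·B·N_γ = 0.5 × 10.19 × 1.47 × 14.5 = 108.6 kPa
q_ult = 203.81 + 108.6 = 312.41 kPa.
Gross allowable pressure q_all = 312.41 / 3 = 104.14 kPa.
Allowable wall load = q_all × B = 104.14 × 1.47 = 153.08 kN per metre run.

≈ 153 kN/m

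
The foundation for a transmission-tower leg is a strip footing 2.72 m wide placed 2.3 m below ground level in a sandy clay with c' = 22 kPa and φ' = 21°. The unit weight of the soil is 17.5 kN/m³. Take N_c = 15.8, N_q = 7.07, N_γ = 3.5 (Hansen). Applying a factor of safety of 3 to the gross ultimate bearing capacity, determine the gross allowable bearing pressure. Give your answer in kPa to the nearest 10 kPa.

q_all ≈ 240 kPa

q = γ·D_f = 17.5 × 2.3 = 40.25 kPa.
c·N_c = 22 × 15.8 = 347.6 kPa
q·N_q = 40.25 × 7.07 = 284.57 kPa
0.5·γ·B·N_γ = 0.5 × 17.5 × 2.72 × 3.5 = 83.3 kPa
q_ult = 347.6 + 284.57 + 83.3 = 715.47 kPa.
q_all = q_ult / FS = 715.47 / 3 = 238.49 kPa.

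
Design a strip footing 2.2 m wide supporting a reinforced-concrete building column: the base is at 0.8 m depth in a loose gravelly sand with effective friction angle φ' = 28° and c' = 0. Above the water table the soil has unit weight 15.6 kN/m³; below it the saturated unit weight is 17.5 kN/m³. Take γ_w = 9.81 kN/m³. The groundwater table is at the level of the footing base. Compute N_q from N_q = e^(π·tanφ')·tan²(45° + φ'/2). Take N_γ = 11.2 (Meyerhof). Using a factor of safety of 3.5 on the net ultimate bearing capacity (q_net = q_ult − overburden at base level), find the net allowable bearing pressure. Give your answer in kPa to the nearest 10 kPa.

N_q = e^(π·tan28°)·tan²(59°) = 14.72.
Effective surcharge at the founding depth q = γ·D_f = 15.6 × 0.8 = 12.48 kPa.
The water table coincides with the base, so in the self-weight term γ → γ' = 7.69 kN/m³.
q_ult = q·N_q + 0.5·γ·B·N_γ
     = 12.48 × 14.72 + 0.5 × 7.69 × 2.2 × 11.2
     = 183.7 + 94.741 = 278.44 kPa.
q_net = 278.44 − 12.48 = 265.96 kPa.
q_all(net) = 265.96 / 3.5 = 75.99 kPa.

q_all(net) ≈ 80 kPa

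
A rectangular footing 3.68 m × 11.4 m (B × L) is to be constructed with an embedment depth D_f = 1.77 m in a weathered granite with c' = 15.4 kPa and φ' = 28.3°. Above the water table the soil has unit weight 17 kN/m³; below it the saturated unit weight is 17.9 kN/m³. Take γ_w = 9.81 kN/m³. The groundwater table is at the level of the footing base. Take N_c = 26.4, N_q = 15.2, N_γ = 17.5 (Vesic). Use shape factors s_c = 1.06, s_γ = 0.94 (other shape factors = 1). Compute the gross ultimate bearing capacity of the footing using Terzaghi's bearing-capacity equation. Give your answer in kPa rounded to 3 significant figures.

Effective surcharge at the founding depth q = γ·D_f = 17 × 1.77 = 30.09 kPa.
The water table coincides with the base, so in the self-weight term γ → γ' = 8.09 kN/m³.
q_ult = c·N_c·s_c + q·N_q + 0.5·γ·B·N_γ·s_γ
     = 15.4 × 26.4 × 1.06 + 30.09 × 15.2 + 0.5 × 8.09 × 3.68 × 17.5 × 0.94
     = 430.95 + 457.37 + 244.87 = 1133.2 kPa.

q_ult ≈ 1130 kPa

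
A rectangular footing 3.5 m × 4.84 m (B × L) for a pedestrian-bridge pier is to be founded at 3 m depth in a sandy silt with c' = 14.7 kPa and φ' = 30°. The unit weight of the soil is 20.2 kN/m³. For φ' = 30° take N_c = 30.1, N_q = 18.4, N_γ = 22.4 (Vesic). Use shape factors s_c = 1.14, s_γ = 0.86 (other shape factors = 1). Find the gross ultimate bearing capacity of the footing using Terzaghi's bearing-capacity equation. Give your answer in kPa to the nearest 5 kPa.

q_ult ≈ 2300 kPa

Effective surcharge at the founding depth q = γ·D_f = 20.2 × 3 = 60.6 kPa.
q_ult = c·N_c·s_c + q·N_q + 0.5·γ·B·N_γ·s_γ
     = 14.7 × 30.1 × 1.14 + 60.6 × 18.4 + 0.5 × 20.2 × 3.5 × 22.4 × 0.86
     = 504.42 + 1115 + 680.98 = 2300.4 kPa.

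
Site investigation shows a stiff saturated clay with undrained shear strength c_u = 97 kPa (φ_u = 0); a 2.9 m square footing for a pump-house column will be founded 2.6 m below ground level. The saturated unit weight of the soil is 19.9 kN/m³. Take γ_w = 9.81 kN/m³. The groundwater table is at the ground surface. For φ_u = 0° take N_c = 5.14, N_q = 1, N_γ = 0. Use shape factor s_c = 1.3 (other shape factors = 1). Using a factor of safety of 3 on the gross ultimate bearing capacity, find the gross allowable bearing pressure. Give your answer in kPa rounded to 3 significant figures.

q_all ≈ 225 kPa

γ' = 19.9 − 9.81 = 10.09 kN/m³ (submerged throughout). q = 10.09 × 2.6 = 26.234 kPa.
c·N_c·s_c = 97 × 5.14 × 1.3 = 648.15 kPa
q·N_q = 26.234 × 1 = 26.234 kPa
q_ult = 648.15 + 26.234 = 674.39 kPa.
q_all = 674.39 / 3 = 224.8 kPa.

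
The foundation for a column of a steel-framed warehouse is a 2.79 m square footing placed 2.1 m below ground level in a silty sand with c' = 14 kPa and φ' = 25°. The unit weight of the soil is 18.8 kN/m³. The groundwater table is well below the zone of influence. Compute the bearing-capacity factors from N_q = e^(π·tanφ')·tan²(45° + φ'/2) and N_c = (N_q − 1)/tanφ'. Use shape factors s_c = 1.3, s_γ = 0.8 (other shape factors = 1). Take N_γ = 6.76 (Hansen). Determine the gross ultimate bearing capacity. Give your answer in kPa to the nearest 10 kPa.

q_ult ≈ 940 kPa

tan25° = 0.4663, so N_q = e^(π×0.4663)·tan²(57.5°) = 4.327 × 2.464 = 10.66.
N_c = (10.66 − 1)/tan25° = 20.72.
Effective surcharge at the founding depth q = γ·D_f = 18.8 × 2.1 = 39.48 kPa.
q_ult = c·N_c·s_c + q·N_q + 0.5·γ·B·N_γ·s_γ
     = 14 × 20.721 × 1.3 + 39.48 × 10.662 + 0.5 × 18.8 × 2.79 × 6.76 × 0.8
     = 377.11 + 420.94 + 141.83 = 939.89 kPa.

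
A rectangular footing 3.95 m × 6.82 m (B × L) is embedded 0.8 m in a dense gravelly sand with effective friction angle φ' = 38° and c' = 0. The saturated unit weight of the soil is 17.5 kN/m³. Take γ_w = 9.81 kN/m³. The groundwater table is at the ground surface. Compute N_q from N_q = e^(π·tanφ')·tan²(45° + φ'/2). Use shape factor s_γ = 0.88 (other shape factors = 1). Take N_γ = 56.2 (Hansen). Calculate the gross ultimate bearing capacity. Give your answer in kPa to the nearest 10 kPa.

tan38° = 0.7813, so N_q = e^(π×0.7813)·tan²(64°) = 11.64 × 4.204 = 48.93.
Water table at ground surface, so effective unit weight γ' = 17.5 − 9.81 = 7.69 kN/m³ is used throughout; overburden q = 7.69 × 0.8 = 6.152 kPa; the same γ' applies in the ½γBN_γ term.
Surcharge term q·N_q = 6.152 × 48.933 = 301.04 kPa; self-weight term 0.5·γ·B·N_γ·s_γ = 0.5 × 7.69 × 3.95 × 56.2 × 0.88 = 751.13 kPa.
q_ult = 301.04 + 751.13 = 1052.2 kPa.

q_ult ≈ 1050 kPa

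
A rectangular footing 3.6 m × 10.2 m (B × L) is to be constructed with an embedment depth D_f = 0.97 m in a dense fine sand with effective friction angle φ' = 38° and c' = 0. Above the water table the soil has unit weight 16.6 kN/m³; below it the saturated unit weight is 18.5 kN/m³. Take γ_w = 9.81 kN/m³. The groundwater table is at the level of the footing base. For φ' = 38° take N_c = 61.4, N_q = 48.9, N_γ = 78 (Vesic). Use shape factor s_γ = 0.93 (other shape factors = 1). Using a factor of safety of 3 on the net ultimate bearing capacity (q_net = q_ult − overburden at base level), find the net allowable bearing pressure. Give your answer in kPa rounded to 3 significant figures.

q = γ·D_f = 16.6 × 0.97 = 16.102 kPa.
For the ½γBN_γ term take γ' = 18.5 − 9.81 = 8.69 kN/m³ (soil below base is submerged).
q·N_q = 16.102 × 48.9 = 787.39 kPa
0.5·γ·B·N_γ·s_γ = 0.5 × 8.69 × 3.6 × 78 × 0.93 = 1134.7 kPa
q_ult = 787.39 + 1134.7 = 1922.1 kPa.
q_net = 1922.1 − 16.102 = 1906 kPa.
q_all(net) = 1906 / 3 = 635.32 kPa.

q_all(net) ≈ 635 kPa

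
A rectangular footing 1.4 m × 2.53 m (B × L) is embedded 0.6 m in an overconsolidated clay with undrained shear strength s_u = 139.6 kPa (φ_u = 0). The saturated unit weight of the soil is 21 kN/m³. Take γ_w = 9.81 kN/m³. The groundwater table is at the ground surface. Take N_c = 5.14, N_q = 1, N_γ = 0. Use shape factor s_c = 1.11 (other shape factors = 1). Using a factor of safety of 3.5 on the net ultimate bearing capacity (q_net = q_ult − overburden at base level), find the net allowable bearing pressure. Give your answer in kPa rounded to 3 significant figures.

q_all(net) ≈ 228 kPa

Water table at ground surface, so effective unit weight γ' = 21 − 9.81 = 11.19 kN/m³ is used throughout; overburden q = 11.19 × 0.6 = 6.714 kPa.
Cohesion term c·N_c·s_c = 139.6 × 5.14 × 1.11 = 796.47 kPa; surcharge term q·N_q = 6.714 × 1 = 6.714 kPa.
q_ult = 796.47 + 6.714 = 803.19 kPa.
q_net = 803.19 − 6.714 = 796.47 kPa.
q_all(net) = 796.47 / 3.5 = 227.56 kPa.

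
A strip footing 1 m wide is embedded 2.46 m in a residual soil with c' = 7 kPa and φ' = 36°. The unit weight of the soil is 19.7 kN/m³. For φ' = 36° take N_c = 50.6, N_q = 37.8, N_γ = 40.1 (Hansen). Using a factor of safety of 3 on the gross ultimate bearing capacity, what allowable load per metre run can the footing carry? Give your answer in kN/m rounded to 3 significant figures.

Overburden at base level: q = 19.7 × 2.46 = 48.462 kPa.
Cohesion term c·N_c = 7 × 50.6 = 354.2 kPa; surcharge term q·N_q = 48.462 × 37.8 = 1831.9 kPa; self-weight term 0.5·γ·B·N_γ = 0.5 × 19.7 × 1 × 40.1 = 394.99 kPa.
q_ult = 354.2 + 1831.9 + 394.99 = 2581 kPa.
Gross allowable pressure q_all = 2581 / 3 = 860.35 kPa.
Allowable wall load = q_all × B = 860.35 × 1 = 860.35 kN per metre run.

≈ 860 kN/m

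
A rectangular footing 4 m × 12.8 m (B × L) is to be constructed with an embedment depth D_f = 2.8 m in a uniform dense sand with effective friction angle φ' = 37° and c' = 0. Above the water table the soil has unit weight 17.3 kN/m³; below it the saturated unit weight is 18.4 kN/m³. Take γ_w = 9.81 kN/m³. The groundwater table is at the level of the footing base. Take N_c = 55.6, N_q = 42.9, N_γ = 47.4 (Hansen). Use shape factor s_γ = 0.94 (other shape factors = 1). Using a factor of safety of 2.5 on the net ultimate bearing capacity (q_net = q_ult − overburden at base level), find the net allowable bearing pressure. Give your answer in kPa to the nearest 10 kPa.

Effective surcharge at the founding depth q = γ·D_f = 17.3 × 2.8 = 48.44 kPa.
The water table coincides with the base, so in the self-weight term γ → γ' = 8.59 kN/m³.
q_ult = q·N_q + 0.5·γ·B·N_γ·s_γ
     = 48.44 × 42.9 + 0.5 × 8.59 × 4 × 47.4 × 0.94
     = 2078.1 + 765.47 = 2843.5 kPa.
q_net = 2843.5 − 48.44 = 2795.1 kPa.
q_all(net) = 2795.1 / 2.5 = 1118 kPa.

q_all(net) ≈ 1120 kPa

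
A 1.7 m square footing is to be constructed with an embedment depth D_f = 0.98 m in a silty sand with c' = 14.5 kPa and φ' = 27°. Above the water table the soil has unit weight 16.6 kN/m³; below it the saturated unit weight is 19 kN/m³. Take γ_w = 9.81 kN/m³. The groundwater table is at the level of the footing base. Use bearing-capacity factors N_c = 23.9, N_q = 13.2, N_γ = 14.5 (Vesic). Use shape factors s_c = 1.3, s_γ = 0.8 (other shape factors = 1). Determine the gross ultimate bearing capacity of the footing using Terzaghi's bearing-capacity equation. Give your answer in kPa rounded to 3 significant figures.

Overburden at base level: q = 16.6 × 0.98 = 16.268 kPa.
Below the base the soil is submerged, so the ½γBN_γ term uses γ' = 19 − 9.81 = 9.19 kN/m³.
Cohesion term c·N_c·s_c = 14.5 × 23.9 × 1.3 = 450.51 kPa; surcharge term q·N_q = 16.268 × 13.2 = 214.74 kPa; self-weight term 0.5·γ·B·N_γ·s_γ = 0.5 × 9.19 × 1.7 × 14.5 × 0.8 = 90.613 kPa.
q_ult = 450.51 + 214.74 + 90.613 = 755.87 kPa.

q_ult ≈ 756 kPa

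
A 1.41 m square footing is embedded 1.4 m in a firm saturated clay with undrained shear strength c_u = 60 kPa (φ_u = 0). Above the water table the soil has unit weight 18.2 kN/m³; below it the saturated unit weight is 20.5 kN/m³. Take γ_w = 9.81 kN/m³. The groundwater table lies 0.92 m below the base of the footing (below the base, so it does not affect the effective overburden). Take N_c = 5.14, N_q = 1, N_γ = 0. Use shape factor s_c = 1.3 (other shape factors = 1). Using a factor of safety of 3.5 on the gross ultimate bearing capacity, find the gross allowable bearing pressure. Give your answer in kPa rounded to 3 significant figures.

Overburden at base level: q = 18.2 × 1.4 = 25.48 kPa.
Cohesion term c·N_c·s_c = 60 × 5.14 × 1.3 = 400.92 kPa; surcharge term q·N_q = 25.48 × 1 = 25.48 kPa.
q_ult = 400.92 + 25.48 = 426.4 kPa.
q_all = 426.4 / 3.5 = 121.83 kPa.

q_all ≈ 122 kPa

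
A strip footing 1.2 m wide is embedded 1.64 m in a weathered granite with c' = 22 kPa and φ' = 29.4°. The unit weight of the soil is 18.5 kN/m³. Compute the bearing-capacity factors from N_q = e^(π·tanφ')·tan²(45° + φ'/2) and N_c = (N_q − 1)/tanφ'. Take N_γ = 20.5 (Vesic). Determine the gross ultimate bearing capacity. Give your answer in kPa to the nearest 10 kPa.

tan29.4° = 0.5635, so N_q = e^(π×0.5635)·tan²(59.7°) = 5.872 × 2.929 = 17.2.
N_c = (17.2 − 1)/tan29.4° = 28.74.
Effective surcharge at the founding depth q = γ·D_f = 18.5 × 1.64 = 30.34 kPa.
q_ult = c·N_c + q·N_q + 0.5·γ·B·N_γ
     = 22 × 28.744 + 30.34 × 17.196 + 0.5 × 18.5 × 1.2 × 20.5
     = 632.37 + 521.74 + 227.55 = 1381.7 kPa.

q_ult ≈ 1380 kPa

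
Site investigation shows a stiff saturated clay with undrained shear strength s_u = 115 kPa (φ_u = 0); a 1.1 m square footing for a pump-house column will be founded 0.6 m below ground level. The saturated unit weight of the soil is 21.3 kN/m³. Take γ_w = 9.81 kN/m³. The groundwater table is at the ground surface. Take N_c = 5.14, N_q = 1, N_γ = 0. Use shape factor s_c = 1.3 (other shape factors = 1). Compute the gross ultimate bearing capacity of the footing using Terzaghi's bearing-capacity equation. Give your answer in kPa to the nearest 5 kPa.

q_ult ≈ 775 kPa

With the water table at the surface the whole profile is submerged: γ' = 21.3 − 9.81 = 11.49 kN/m³, so q = γ'·D_f = 6.894 kPa.
q_ult = c·N_c·s_c + q·N_q
     = 115 × 5.14 × 1.3 + 6.894 × 1
     = 768.43 + 6.894 = 775.32 kPa.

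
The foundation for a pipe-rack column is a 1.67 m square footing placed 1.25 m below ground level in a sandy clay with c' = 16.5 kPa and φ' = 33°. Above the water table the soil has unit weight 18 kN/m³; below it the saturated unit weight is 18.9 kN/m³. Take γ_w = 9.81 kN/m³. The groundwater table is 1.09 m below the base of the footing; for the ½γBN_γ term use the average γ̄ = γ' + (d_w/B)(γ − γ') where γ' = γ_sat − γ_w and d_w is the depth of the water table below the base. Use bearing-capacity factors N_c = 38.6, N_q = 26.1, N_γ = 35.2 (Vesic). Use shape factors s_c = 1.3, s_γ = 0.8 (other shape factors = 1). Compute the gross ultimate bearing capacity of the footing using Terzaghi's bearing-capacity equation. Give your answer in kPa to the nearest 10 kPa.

Overburden at base level: q = 18 × 1.25 = 22.5 kPa.
The water table is 1.09 m below the base (< B = 1.67 m), so the ½γBN_γ term uses γ̄ = γ' + (d_w/B)(γ − γ') = 9.09 + (1.09/1.67)(18 − 9.09) = 14.906 kN/m³.
Cohesion term c·N_c·s_c = 16.5 × 38.6 × 1.3 = 827.97 kPa; surcharge term q·N_q = 22.5 × 26.1 = 587.25 kPa; self-weight term 0.5·γ·B·N_γ·s_γ = 0.5 × 14.906 × 1.67 × 35.2 × 0.8 = 350.48 kPa.
q_ult = 827.97 + 587.25 + 350.48 = 1765.7 kPa.

q_ult ≈ 1770 kPa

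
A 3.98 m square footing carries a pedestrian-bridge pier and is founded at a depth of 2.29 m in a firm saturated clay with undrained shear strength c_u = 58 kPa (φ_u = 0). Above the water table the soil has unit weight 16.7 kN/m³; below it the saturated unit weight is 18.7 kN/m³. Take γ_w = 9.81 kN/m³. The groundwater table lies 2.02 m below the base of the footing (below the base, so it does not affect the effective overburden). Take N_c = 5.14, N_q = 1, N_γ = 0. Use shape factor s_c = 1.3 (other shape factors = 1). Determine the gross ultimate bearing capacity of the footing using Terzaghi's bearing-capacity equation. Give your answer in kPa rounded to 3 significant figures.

Effective surcharge at the founding depth q = γ·D_f = 16.7 × 2.29 = 38.243 kPa.
q_ult = c·N_c·s_c + q·N_q
     = 58 × 5.14 × 1.3 + 38.243 × 1
     = 387.56 + 38.243 = 425.8 kPa.

q_ult ≈ 426 kPa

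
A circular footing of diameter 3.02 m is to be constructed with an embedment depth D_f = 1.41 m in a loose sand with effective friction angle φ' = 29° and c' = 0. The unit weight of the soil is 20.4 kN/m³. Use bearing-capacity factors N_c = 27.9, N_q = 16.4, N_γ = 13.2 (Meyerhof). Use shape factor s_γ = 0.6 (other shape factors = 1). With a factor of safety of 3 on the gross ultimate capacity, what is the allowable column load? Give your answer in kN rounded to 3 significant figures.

P_all ≈ 1710 kN

Overburden at base level: q = 20.4 × 1.41 = 28.764 kPa.
Surcharge term q·N_q = 28.764 × 16.4 = 471.73 kPa; self-weight term 0.5·γ·B·N_γ·s_γ = 0.5 × 20.4 × 3.02 × 13.2 × 0.6 = 243.97 kPa.
q_ult = 471.73 + 243.97 = 715.7 kPa.
Gross allowable pressure q_all = 715.7 / 3 = 238.57 kPa.
Footing area = 7.1631 m², so allowable column load = 238.57 × 7.1631 = 1708.9 kN.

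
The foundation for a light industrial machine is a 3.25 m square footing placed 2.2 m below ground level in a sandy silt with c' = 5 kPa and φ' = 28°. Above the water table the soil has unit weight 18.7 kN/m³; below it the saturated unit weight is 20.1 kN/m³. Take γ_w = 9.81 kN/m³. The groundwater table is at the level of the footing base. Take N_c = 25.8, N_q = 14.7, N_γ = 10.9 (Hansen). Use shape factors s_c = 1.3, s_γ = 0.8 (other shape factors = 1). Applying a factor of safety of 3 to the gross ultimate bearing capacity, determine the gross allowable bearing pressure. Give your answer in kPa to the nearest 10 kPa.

q_all ≈ 310 kPa

Overburden at base level: q = 18.7 × 2.2 = 41.14 kPa.
Below the base the soil is submerged, so the ½γBN_γ term uses γ' = 20.1 − 9.81 = 10.29 kN/m³.
Cohesion term c·N_c·s_c = 5 × 25.8 × 1.3 = 167.7 kPa; surcharge term q·N_q = 41.14 × 14.7 = 604.76 kPa; self-weight term 0.5·γ·B·N_γ·s_γ = 0.5 × 10.29 × 3.25 × 10.9 × 0.8 = 145.81 kPa.
q_ult = 167.7 + 604.76 + 145.81 = 918.27 kPa.
q_all = q_ult / FS = 918.27 / 3 = 306.09 kPa.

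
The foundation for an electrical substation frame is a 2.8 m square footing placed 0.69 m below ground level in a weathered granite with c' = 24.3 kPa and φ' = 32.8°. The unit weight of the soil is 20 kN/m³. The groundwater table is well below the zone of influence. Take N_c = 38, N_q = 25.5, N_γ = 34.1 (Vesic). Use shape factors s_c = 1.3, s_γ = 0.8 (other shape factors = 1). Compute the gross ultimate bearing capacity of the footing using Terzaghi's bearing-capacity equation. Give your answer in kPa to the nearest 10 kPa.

Overburden at base level: q = 20 × 0.69 = 13.8 kPa.
Cohesion term c·N_c·s_c = 24.3 × 38 × 1.3 = 1200.4 kPa; surcharge term q·N_q = 13.8 × 25.5 = 351.9 kPa; self-weight term 0.5·γ·B·N_γ·s_γ = 0.5 × 20 × 2.8 × 34.1 × 0.8 = 763.84 kPa.
q_ult = 1200.4 + 351.9 + 763.84 = 2316.2 kPa.

q_ult ≈ 2320 kPa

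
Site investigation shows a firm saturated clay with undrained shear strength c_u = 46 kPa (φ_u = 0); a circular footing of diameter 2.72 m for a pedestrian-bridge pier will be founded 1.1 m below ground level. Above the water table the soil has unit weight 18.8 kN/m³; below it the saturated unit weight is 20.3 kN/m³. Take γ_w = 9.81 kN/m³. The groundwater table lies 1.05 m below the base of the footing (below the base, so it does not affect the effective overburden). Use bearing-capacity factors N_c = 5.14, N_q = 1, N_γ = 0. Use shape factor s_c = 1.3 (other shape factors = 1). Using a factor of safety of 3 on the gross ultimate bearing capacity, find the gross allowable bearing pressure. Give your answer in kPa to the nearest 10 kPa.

q_all ≈ 110 kPa

Overburden at base level: q = 18.8 × 1.1 = 20.68 kPa.
Cohesion term c·N_c·s_c = 46 × 5.14 × 1.3 = 307.37 kPa; surcharge term q·N_q = 20.68 × 1 = 20.68 kPa.
q_ult = 307.37 + 20.68 = 328.05 kPa.
q_all = 328.05 / 3 = 109.35 kPa.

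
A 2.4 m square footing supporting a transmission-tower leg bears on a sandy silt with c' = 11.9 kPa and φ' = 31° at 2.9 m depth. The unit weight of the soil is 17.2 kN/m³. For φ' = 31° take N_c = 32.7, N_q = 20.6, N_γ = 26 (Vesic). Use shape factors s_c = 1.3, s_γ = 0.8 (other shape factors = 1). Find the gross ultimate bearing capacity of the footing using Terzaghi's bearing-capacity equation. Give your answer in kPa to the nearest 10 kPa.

q_ult ≈ 1960 kPa

Overburden at base level: q = 17.2 × 2.9 = 49.88 kPa.
Cohesion term c·N_c·s_c = 11.9 × 32.7 × 1.3 = 505.87 kPa; surcharge term q·N_q = 49.88 × 20.6 = 1027.5 kPa; self-weight term 0.5·γ·B·N_γ·s_γ = 0.5 × 17.2 × 2.4 × 26 × 0.8 = 429.31 kPa.
q_ult = 505.87 + 1027.5 + 429.31 = 1962.7 kPa.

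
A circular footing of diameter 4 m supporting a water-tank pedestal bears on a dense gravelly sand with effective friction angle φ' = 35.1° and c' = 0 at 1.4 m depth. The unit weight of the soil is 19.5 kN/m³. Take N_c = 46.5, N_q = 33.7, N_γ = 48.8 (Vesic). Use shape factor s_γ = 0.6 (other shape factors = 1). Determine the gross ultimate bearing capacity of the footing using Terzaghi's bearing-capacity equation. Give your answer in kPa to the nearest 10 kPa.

Effective surcharge at the founding depth q = γ·D_f = 19.5 × 1.4 = 27.3 kPa.
q_ult = q·N_q + 0.5·γ·B·N_γ·s_γ
     = 27.3 × 33.7 + 0.5 × 19.5 × 4 × 48.8 × 0.6
     = 920.01 + 1141.9 = 2061.9 kPa.

q_ult ≈ 2060 kPa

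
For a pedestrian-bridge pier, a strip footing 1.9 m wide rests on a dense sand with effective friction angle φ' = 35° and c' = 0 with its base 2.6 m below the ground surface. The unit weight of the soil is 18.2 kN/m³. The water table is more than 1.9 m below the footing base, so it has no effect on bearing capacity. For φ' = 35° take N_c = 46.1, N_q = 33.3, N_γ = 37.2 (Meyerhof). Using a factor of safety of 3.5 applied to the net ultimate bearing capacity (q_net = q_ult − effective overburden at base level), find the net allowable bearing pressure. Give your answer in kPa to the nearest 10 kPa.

Effective surcharge at the founding depth q = γ·D_f = 18.2 × 2.6 = 47.32 kPa.
q_ult = q·N_q + 0.5·γ·B·N_γ
     = 47.32 × 33.3 + 0.5 × 18.2 × 1.9 × 37.2
     = 1575.8 + 643.19 = 2218.9 kPa.
Net ultimate: q_net = 2218.9 − 47.32 = 2171.6 kPa.
q_all(net) = 2171.6 / 3.5 = 620.46 kPa.

q_all(net) ≈ 620 kPa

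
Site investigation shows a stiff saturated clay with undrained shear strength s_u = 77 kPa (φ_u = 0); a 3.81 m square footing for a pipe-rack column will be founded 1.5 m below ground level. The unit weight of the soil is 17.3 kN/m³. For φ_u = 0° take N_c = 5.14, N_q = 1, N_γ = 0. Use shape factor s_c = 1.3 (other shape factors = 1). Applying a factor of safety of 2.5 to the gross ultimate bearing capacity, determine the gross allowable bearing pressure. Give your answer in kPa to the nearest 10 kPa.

q = γ·D_f = 17.3 × 1.5 = 25.95 kPa.
c·N_c·s_c = 77 × 5.14 × 1.3 = 514.51 kPa
q·N_q = 25.95 × 1 = 25.95 kPa
q_ult = 514.51 + 25.95 = 540.46 kPa.
q_all = q_ult / FS = 540.46 / 2.5 = 216.19 kPa.

q_all ≈ 220 kPa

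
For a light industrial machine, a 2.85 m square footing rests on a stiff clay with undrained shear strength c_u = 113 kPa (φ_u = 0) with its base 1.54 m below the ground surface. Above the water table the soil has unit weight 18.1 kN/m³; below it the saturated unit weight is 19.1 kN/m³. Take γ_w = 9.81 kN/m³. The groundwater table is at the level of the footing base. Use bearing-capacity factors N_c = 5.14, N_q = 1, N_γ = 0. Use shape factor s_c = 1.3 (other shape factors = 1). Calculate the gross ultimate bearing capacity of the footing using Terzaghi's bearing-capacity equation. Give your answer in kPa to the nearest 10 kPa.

q = γ·D_f = 18.1 × 1.54 = 27.874 kPa.
c·N_c·s_c = 113 × 5.14 × 1.3 = 755.07 kPa
q·N_q = 27.874 × 1 = 27.874 kPa
q_ult = 755.07 + 27.874 = 782.94 kPa.

q_ult ≈ 780 kPa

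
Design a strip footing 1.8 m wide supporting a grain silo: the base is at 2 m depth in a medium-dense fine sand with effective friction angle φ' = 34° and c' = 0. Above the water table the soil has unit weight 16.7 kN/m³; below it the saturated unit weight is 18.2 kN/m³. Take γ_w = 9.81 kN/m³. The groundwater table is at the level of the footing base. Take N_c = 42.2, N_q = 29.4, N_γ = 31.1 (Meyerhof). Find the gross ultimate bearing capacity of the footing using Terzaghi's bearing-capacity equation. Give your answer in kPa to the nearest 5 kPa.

q_ult ≈ 1215 kPa

Overburden at base level: q = 16.7 × 2 = 33.4 kPa.
Below the base the soil is submerged, so the ½γBN_γ term uses γ' = 18.2 − 9.81 = 8.39 kN/m³.
Surcharge term q·N_q = 33.4 × 29.4 = 981.96 kPa; self-weight term 0.5·γ·B·N_γ = 0.5 × 8.39 × 1.8 × 31.1 = 234.84 kPa.
q_ult = 981.96 + 234.84 = 1216.8 kPa.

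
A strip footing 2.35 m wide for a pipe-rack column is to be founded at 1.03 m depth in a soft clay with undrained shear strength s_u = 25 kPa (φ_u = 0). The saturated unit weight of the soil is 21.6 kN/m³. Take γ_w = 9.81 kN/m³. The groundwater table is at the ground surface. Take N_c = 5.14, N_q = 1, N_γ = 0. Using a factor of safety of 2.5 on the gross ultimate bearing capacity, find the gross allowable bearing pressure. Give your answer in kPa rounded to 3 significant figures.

q_all ≈ 56.3 kPa

With the water table at the surface the whole profile is submerged: γ' = 21.6 − 9.81 = 11.79 kN/m³, so q = γ'·D_f = 12.144 kPa.
q_ult = c·N_c + q·N_q
     = 25 × 5.14 + 12.144 × 1
     = 128.5 + 12.144 = 140.64 kPa.
q_all = 140.64 / 2.5 = 56.257 kPa.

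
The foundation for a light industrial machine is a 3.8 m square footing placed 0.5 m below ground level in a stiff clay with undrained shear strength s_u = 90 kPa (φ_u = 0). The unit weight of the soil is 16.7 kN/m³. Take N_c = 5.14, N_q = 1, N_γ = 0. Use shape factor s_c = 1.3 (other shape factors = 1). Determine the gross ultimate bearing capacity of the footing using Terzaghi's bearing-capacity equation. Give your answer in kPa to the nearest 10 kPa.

q = γ·D_f = 16.7 × 0.5 = 8.35 kPa.
c·N_c·s_c = 90 × 5.14 × 1.3 = 601.38 kPa
q·N_q = 8.35 × 1 = 8.35 kPa
q_ult = 601.38 + 8.35 = 609.73 kPa.

q_ult ≈ 610 kPa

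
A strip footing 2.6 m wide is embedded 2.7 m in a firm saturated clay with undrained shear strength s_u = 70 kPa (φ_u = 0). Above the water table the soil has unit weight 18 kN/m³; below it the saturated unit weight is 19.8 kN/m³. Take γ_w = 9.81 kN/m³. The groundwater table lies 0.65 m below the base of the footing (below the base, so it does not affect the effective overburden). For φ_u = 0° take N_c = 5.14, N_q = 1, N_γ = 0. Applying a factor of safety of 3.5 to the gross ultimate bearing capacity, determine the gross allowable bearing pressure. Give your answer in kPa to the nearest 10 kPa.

q_all ≈ 120 kPa

Effective surcharge at the founding depth q = γ·D_f = 18 × 2.7 = 48.6 kPa.
q_ult = c·N_c + q·N_q
     = 70 × 5.14 + 48.6 × 1
     = 359.8 + 48.6 = 408.4 kPa.
q_all = q_ult / FS = 408.4 / 3.5 = 116.69 kPa.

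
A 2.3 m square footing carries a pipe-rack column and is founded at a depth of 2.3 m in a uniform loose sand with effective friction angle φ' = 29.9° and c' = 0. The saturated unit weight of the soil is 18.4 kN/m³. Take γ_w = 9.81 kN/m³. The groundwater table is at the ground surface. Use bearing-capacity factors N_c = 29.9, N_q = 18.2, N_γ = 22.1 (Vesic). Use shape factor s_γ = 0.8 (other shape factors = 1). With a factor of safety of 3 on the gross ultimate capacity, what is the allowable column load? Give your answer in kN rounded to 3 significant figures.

P_all ≈ 942 kN

γ' = 18.4 − 9.81 = 8.59 kN/m³ (submerged throughout). q = 8.59 × 2.3 = 19.757 kPa; the same γ' applies in the ½γBN_γ term.
q·N_q = 19.757 × 18.2 = 359.58 kPa
0.5·γ·B·N_γ·s_γ = 0.5 × 8.59 × 2.3 × 22.1 × 0.8 = 174.65 kPa
q_ult = 359.58 + 174.65 = 534.23 kPa.
Gross allowable pressure q_all = 534.23 / 3 = 178.08 kPa.
Footing area = 5.29 m², so allowable column load = 178.08 × 5.29 = 942.02 kN.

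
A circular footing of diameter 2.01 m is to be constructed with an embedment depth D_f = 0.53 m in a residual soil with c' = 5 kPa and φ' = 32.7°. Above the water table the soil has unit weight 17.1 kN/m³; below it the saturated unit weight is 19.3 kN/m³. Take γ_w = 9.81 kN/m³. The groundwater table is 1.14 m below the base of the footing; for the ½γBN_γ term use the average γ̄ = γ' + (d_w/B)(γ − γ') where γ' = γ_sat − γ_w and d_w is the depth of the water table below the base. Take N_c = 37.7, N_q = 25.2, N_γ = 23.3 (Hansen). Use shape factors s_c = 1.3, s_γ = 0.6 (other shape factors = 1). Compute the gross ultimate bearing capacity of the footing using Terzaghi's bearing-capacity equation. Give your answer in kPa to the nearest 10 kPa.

Effective surcharge at the founding depth q = γ·D_f = 17.1 × 0.53 = 9.063 kPa.
With d_w = 1.14 m < B, γ̄ = 9.49 + (1.14/2.01) × (17.1 − 9.49) = 13.806 kN/m³.
q_ult = c·N_c·s_c + q·N_q + 0.5·γ·B·N_γ·s_γ
     = 5 × 37.7 × 1.3 + 9.063 × 25.2 + 0.5 × 13.806 × 2.01 × 23.3 × 0.6
     = 245.05 + 228.39 + 193.97 = 667.41 kPa.

q_ult ≈ 670 kPa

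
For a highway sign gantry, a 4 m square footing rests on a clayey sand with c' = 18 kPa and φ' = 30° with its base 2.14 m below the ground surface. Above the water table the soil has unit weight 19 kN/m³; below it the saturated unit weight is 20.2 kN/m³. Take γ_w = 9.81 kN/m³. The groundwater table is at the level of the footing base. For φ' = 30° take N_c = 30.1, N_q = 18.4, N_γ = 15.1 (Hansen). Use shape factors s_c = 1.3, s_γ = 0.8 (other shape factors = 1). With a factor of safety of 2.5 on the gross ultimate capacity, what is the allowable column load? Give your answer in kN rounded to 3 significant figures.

P_all ≈ 10900 kN

Effective surcharge at the founding depth q = γ·D_f = 19 × 2.14 = 40.66 kPa.
The water table coincides with the base, so in the self-weight term γ → γ' = 10.39 kN/m³.
q_ult = c·N_c·s_c + q·N_q + 0.5·γ·B·N_γ·s_γ
     = 18 × 30.1 × 1.3 + 40.66 × 18.4 + 0.5 × 10.39 × 4 × 15.1 × 0.8
     = 704.34 + 748.14 + 251.02 = 1703.5 kPa.
Gross allowable pressure q_all = 1703.5 / 2.5 = 681.4 kPa.
Footing area = 16 m², so allowable column load = 681.4 × 16 = 10902 kN.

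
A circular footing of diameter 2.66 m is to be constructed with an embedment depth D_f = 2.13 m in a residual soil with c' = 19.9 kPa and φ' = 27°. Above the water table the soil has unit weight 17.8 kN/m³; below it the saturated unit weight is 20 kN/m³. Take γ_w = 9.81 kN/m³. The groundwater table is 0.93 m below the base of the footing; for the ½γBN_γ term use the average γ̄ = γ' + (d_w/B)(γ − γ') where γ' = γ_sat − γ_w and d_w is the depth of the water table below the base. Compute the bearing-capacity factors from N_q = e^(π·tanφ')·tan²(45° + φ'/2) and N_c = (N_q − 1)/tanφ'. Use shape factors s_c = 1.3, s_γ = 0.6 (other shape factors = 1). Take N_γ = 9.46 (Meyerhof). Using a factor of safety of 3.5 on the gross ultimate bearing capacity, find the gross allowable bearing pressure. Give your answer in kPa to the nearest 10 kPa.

q_all ≈ 350 kPa

N_q = e^(π·tan27°)·tan²(58.5°) = 13.2; N_c = (N_q − 1)/tanφ' = 23.94.
Overburden at base level: q = 17.8 × 2.13 = 37.914 kPa.
The water table is 0.93 m below the base (< B = 2.66 m), so the ½γBN_γ term uses γ̄ = γ' + (d_w/B)(γ − γ') = 10.19 + (0.93/2.66)(17.8 − 10.19) = 12.851 kN/m³.
Cohesion term c·N_c·s_c = 19.9 × 23.942 × 1.3 = 619.38 kPa; surcharge term q·N_q = 37.914 × 13.199 = 500.43 kPa; self-weight term 0.5·γ·B·N_γ·s_γ = 0.5 × 12.851 × 2.66 × 9.46 × 0.6 = 97.011 kPa.
q_ult = 619.38 + 500.43 + 97.011 = 1216.8 kPa.
q_all = 1216.8 / 3.5 = 347.66 kPa.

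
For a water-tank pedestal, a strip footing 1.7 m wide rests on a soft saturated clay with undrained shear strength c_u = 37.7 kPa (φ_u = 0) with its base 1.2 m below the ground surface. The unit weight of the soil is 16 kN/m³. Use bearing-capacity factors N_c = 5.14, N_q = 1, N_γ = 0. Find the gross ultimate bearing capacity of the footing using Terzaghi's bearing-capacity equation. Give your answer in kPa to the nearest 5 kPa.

Effective surcharge at the founding depth q = γ·D_f = 16 × 1.2 = 19.2 kPa.
q_ult = c·N_c + q·N_q
     = 37.7 × 5.14 + 19.2 × 1
     = 193.78 + 19.2 = 212.98 kPa.

q_ult ≈ 215 kPa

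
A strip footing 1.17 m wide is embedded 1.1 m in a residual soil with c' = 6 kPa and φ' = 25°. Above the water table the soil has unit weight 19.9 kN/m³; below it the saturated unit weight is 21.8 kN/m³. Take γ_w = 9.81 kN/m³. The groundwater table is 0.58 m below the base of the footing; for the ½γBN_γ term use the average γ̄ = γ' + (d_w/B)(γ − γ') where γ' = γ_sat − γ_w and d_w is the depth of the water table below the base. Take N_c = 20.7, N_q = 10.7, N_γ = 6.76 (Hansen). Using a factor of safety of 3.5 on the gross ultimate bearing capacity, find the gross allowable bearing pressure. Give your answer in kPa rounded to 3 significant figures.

q_all ≈ 120 kPa

Overburden at base level: q = 19.9 × 1.1 = 21.89 kPa.
The water table is 0.58 m below the base (< B = 1.17 m), so the ½γBN_γ term uses γ̄ = γ' + (d_w/B)(γ − γ') = 11.99 + (0.58/1.17)(19.9 − 11.99) = 15.911 kN/m³.
Cohesion term c·N_c = 6 × 20.7 = 124.2 kPa; surcharge term q·N_q = 21.89 × 10.7 = 234.22 kPa; self-weight term 0.5·γ·B·N_γ = 0.5 × 15.911 × 1.17 × 6.76 = 62.922 kPa.
q_ult = 124.2 + 234.22 + 62.922 = 421.35 kPa.
q_all = 421.35 / 3.5 = 120.38 kPa.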